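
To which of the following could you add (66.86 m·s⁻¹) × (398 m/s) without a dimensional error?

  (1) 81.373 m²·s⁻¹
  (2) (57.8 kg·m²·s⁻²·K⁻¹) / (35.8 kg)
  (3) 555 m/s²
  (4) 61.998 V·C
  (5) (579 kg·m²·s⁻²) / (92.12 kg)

(5)

Reference: [m·s⁻¹] · [m·s⁻¹] = m²·s⁻².
Each option:
  (1) m²·s⁻¹
  (2) [kg·m²·s⁻²·K⁻¹] / [kg] = m²·s⁻²·K⁻¹
  (3) m·s⁻²
  (4) C·V = s·A·J·C⁻¹ = kg·m²·s⁻²
  (5) [kg·m²·s⁻²] / [kg] = m²·s⁻²  ← same
Only (5) matches m²·s⁻².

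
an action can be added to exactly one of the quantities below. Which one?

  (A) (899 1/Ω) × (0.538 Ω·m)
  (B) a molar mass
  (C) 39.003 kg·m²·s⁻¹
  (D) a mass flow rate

Reference: [action] = kg·m²·s⁻¹.
Each option:
  (A) [kg⁻¹·m⁻²·s³·A²] · [kg·m³·s⁻³·A⁻²] = m
  (B) [molar mass] = kg·mol⁻¹
  (C) kg·m²·s⁻¹  ← same
  (D) [mass flow rate] = kg·s⁻¹
Only (C) matches kg·m²·s⁻¹.

(C)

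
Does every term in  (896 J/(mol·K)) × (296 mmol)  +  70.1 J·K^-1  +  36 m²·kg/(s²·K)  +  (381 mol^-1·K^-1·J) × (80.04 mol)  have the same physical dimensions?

Reduce each to base SI dimensions:
  (896 J/(mol·K)) × (296 mmol):  [kg·m²·s⁻²·K⁻¹·mol⁻¹] · [mol] = kg·m²·s⁻²·K⁻¹
  70.1 J·K^-1:  J·K⁻¹ = N·m·K⁻¹ = kg·m²·s⁻²·K⁻¹
  36 m²·kg/(s²·K):  kg·m²·s⁻²·K⁻¹
  (381 mol^-1·K^-1·J) × (80.04 mol):  [kg·m²·s⁻²·K⁻¹·mol⁻¹] · [mol] = kg·m²·s⁻²·K⁻¹
Every term reduces to kg·m²·s⁻²·K⁻¹.

Yes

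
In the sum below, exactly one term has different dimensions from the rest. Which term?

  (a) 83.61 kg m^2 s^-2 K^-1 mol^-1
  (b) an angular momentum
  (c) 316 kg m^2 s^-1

Expand each in SI base units:
  (a) kg·m²·s⁻²·K⁻¹·mol⁻¹
  (b) [angular momentum] = kg·m²·s⁻¹
  (c) kg·m²·s⁻¹
All reduce to kg·m²·s⁻¹ except (a), which is kg·m²·s⁻²·K⁻¹·mol⁻¹.

(a)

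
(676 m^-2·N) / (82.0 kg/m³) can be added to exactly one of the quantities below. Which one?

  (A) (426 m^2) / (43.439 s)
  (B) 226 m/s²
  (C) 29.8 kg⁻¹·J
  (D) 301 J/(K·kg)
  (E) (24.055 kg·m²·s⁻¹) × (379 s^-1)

Reference: [kg·m⁻¹·s⁻²] / [kg·m⁻³] = m²·s⁻².
Each option:
  (A) [m²] / [s] = m²·s⁻¹
  (B) m·s⁻²
  (C) J·kg⁻¹ = N·m·kg⁻¹ = m²·s⁻²  ← same
  (D) J·kg⁻¹·K⁻¹ = N·m·kg⁻¹·K⁻¹ = m²·s⁻²·K⁻¹
  (E) [kg·m²·s⁻¹] · [s⁻¹] = kg·m²·s⁻²
Only (C) matches m²·s⁻².

(C)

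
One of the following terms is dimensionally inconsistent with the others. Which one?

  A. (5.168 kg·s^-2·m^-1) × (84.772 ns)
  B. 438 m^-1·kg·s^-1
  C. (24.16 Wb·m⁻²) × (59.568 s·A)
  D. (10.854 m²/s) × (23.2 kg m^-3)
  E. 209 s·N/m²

C.

Work out the base dimensions of each:
  A. [kg·m⁻¹·s⁻²] · [s] = kg·m⁻¹·s⁻¹
  B. kg·m⁻¹·s⁻¹
  C. [kg·s⁻²·A⁻¹] · [s·A] = kg·s⁻¹
  D. [m²·s⁻¹] · [kg·m⁻³] = kg·m⁻¹·s⁻¹
  E. N·s·m⁻² = kg·m·s⁻²·s·m⁻² = kg·m⁻¹·s⁻¹
All reduce to kg·m⁻¹·s⁻¹ except C., which is kg·s⁻¹.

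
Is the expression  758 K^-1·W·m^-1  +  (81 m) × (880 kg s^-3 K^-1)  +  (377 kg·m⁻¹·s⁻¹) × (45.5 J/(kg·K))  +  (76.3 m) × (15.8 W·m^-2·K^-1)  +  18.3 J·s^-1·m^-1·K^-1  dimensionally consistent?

Dimensions:
  758 K^-1·W·m^-1:  W·m⁻¹·K⁻¹ = J·s⁻¹·m⁻¹·K⁻¹ = kg·m·s⁻³·K⁻¹
  (81 m) × (880 kg s^-3 K^-1):  [m] · [kg·s⁻³·K⁻¹] = kg·m·s⁻³·K⁻¹
  (377 kg·m⁻¹·s⁻¹) × (45.5 J/(kg·K)):  [kg·m⁻¹·s⁻¹] · [m²·s⁻²·K⁻¹] = kg·m·s⁻³·K⁻¹
  (76.3 m) × (15.8 W·m^-2·K^-1):  [m] · [kg·s⁻³·K⁻¹] = kg·m·s⁻³·K⁻¹
  18.3 J·s^-1·m^-1·K^-1:  J·s⁻¹·m⁻¹·K⁻¹ = N·m·s⁻¹·m⁻¹·K⁻¹ = kg·m·s⁻³·K⁻¹
Every term reduces to kg·m·s⁻³·K⁻¹.

Yes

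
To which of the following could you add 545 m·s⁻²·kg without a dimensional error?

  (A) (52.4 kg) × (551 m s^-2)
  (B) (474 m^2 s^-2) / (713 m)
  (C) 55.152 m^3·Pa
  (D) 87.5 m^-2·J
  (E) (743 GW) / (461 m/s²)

(A)

Reference: kg·m·s⁻².
Each option:
  (A) [kg] · [m·s⁻²] = kg·m·s⁻²  ← same
  (B) [m²·s⁻²] / [m] = m·s⁻²
  (C) Pa·m³ = N·m⁻²·m³ = kg·m²·s⁻²
  (D) J·m⁻² = N·m·m⁻² = kg·s⁻²
  (E) [kg·m²·s⁻³] / [m·s⁻²] = kg·m·s⁻¹
Only (A) matches kg·m·s⁻².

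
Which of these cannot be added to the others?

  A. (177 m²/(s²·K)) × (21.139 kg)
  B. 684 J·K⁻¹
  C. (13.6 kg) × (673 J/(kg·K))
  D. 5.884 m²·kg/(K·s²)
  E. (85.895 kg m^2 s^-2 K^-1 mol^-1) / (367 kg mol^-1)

E.

In SI base units:
  A. [m²·s⁻²·K⁻¹] · [kg] = kg·m²·s⁻²·K⁻¹
  B. J·K⁻¹ = N·m·K⁻¹ = kg·m²·s⁻²·K⁻¹
  C. [kg] · [m²·s⁻²·K⁻¹] = kg·m²·s⁻²·K⁻¹
  D. kg·m²·s⁻²·K⁻¹
  E. [kg·m²·s⁻²·K⁻¹·mol⁻¹] / [kg·mol⁻¹] = m²·s⁻²·K⁻¹
All reduce to kg·m²·s⁻²·K⁻¹ except E., which is m²·s⁻²·K⁻¹.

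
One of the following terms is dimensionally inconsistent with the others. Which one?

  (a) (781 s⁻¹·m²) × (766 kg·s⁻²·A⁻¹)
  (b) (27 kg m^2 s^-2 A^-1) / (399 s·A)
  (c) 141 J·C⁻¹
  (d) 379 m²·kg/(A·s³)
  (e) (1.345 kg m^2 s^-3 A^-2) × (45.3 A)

In SI base units:
  (a) [m²·s⁻¹] · [kg·s⁻²·A⁻¹] = kg·m²·s⁻³·A⁻¹
  (b) [kg·m²·s⁻²·A⁻¹] / [s·A] = kg·m²·s⁻³·A⁻²
  (c) J·C⁻¹ = N·m·(s·A)⁻¹ = kg·m²·s⁻³·A⁻¹
  (d) kg·m²·s⁻³·A⁻¹
  (e) [kg·m²·s⁻³·A⁻²] · [A] = kg·m²·s⁻³·A⁻¹
All reduce to kg·m²·s⁻³·A⁻¹ except (b), which is kg·m²·s⁻³·A⁻².

(b)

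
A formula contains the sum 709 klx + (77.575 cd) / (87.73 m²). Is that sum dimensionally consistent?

In SI base units:
  709 klx:  lx = lm·m⁻² = m⁻²·cd
  (77.575 cd) / (87.73 m²):  [cd] / [m²] = m⁻²·cd
Both are m⁻²·cd, so they have the same dimensions and can be added.

Yes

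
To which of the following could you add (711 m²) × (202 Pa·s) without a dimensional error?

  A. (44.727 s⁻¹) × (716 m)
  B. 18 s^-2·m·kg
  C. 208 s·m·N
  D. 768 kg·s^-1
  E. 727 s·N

Reference: [m²] · [kg·m⁻¹·s⁻¹] = kg·m·s⁻¹.
Each option:
  A. [s⁻¹] · [m] = m·s⁻¹
  B. kg·m·s⁻²
  C. N·m·s = kg·m·s⁻²·m·s = kg·m²·s⁻¹
  D. kg·s⁻¹
  E. N·s = kg·m·s⁻²·s = kg·m·s⁻¹  ← same
Only E. matches kg·m·s⁻¹.

E.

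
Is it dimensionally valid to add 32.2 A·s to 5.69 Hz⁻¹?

No

Expand each in SI base units:
  32.2 A·s:  A·s = s·A
  5.69 Hz⁻¹:  Hz⁻¹ = (s⁻¹)⁻¹ = s
s·A ≠ s, so they cannot be added.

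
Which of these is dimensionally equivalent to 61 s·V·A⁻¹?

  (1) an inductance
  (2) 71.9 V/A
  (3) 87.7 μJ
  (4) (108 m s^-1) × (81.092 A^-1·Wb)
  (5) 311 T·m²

Reference: V·s·A⁻¹ = J·C⁻¹·s·A⁻¹ = kg·m²·s⁻²·A⁻².
Each option:
  (1) [inductance] = kg·m²·s⁻²·A⁻²  ← same
  (2) V·A⁻¹ = J·C⁻¹·A⁻¹ = kg·m²·s⁻³·A⁻²
  (3) J = N·m = kg·m²·s⁻²
  (4) [m·s⁻¹] · [kg·m²·s⁻²·A⁻²] = kg·m³·s⁻³·A⁻²
  (5) T·m² = Wb·m⁻²·m² = kg·m²·s⁻²·A⁻¹
Only (1) matches kg·m²·s⁻²·A⁻².

(1)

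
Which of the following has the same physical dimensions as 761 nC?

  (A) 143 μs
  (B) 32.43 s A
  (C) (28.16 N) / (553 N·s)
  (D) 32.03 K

Reference: C = s·A.
Each option:
  (A) s
  (B) s·A  ← same
  (C) [kg·m·s⁻²] / [kg·m·s⁻¹] = s⁻¹
  (D) K
Only (B) matches s·A.

(B)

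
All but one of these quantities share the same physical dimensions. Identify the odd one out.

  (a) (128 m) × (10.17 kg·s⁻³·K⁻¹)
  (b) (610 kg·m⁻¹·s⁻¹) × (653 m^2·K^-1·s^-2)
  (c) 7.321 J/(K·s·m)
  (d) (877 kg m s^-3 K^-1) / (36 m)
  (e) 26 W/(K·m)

(d)

Reduce each to base SI dimensions:
  (a) [m] · [kg·s⁻³·K⁻¹] = kg·m·s⁻³·K⁻¹
  (b) [kg·m⁻¹·s⁻¹] · [m²·s⁻²·K⁻¹] = kg·m·s⁻³·K⁻¹
  (c) J·s⁻¹·m⁻¹·K⁻¹ = N·m·s⁻¹·m⁻¹·K⁻¹ = kg·m·s⁻³·K⁻¹
  (d) [kg·m·s⁻³·K⁻¹] / [m] = kg·s⁻³·K⁻¹
  (e) W·m⁻¹·K⁻¹ = J·s⁻¹·m⁻¹·K⁻¹ = kg·m·s⁻³·K⁻¹
All reduce to kg·m·s⁻³·K⁻¹ except (d), which is kg·s⁻³·K⁻¹.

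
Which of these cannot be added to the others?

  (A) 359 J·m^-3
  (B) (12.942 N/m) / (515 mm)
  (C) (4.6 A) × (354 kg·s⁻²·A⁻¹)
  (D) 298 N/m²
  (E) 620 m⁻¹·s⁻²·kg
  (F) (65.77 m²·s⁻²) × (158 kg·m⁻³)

In SI base units:
  (A) J·m⁻³ = N·m·m⁻³ = kg·m⁻¹·s⁻²
  (B) [kg·s⁻²] / [m] = kg·m⁻¹·s⁻²
  (C) [A] · [kg·s⁻²·A⁻¹] = kg·s⁻²
  (D) N·m⁻² = kg·m·s⁻²·m⁻² = kg·m⁻¹·s⁻²
  (E) kg·m⁻¹·s⁻²
  (F) [m²·s⁻²] · [kg·m⁻³] = kg·m⁻¹·s⁻²
All reduce to kg·m⁻¹·s⁻² except (C), which is kg·s⁻².

(C)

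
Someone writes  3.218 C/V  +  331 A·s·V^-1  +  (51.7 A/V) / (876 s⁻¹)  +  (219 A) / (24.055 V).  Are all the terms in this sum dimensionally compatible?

Dimensions:
  3.218 C/V:  C·V⁻¹ = s·A·(J·C⁻¹)⁻¹ = kg⁻¹·m⁻²·s⁴·A²
  331 A·s·V^-1:  A·s·V⁻¹ = A·s·(J·C⁻¹)⁻¹ = kg⁻¹·m⁻²·s⁴·A²
  (51.7 A/V) / (876 s⁻¹):  [kg⁻¹·m⁻²·s³·A²] / [s⁻¹] = kg⁻¹·m⁻²·s⁴·A²
  (219 A) / (24.055 V):  [A] / [kg·m²·s⁻³·A⁻¹] = kg⁻¹·m⁻²·s³·A²
The terms do not share a single dimension (kg⁻¹·m⁻²·s³·A² vs kg⁻¹·m⁻²·s⁴·A²).

No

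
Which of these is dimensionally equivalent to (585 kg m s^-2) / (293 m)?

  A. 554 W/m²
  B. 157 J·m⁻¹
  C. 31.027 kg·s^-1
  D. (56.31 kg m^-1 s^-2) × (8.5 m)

Reference: [kg·m·s⁻²] / [m] = kg·s⁻².
Each option:
  A. W·m⁻² = J·s⁻¹·m⁻² = kg·s⁻³
  B. J·m⁻¹ = N·m·m⁻¹ = kg·m·s⁻²
  C. kg·s⁻¹
  D. [kg·m⁻¹·s⁻²] · [m] = kg·s⁻²  ← same
Only D. matches kg·s⁻².

D.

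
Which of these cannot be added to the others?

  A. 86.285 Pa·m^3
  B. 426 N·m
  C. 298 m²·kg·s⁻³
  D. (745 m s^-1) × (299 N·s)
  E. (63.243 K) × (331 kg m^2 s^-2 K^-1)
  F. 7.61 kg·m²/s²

Dimensions:
  A. Pa·m³ = N·m⁻²·m³ = kg·m²·s⁻²
  B. N·m = kg·m·s⁻²·m = kg·m²·s⁻²
  C. kg·m²·s⁻³
  D. [m·s⁻¹] · [kg·m·s⁻¹] = kg·m²·s⁻²
  E. [K] · [kg·m²·s⁻²·K⁻¹] = kg·m²·s⁻²
  F. kg·m²·s⁻²
All reduce to kg·m²·s⁻² except C., which is kg·m²·s⁻³.

C.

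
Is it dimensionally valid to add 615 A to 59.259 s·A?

No

Reduce each to base SI dimensions:
  615 A:  A
  59.259 s·A:  A·s = s·A
A ≠ s·A, so they cannot be added.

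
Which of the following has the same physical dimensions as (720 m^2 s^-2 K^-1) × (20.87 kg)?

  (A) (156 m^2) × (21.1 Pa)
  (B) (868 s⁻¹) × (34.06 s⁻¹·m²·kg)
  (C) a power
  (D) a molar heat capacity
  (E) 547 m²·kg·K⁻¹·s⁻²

(E)

Reference: [m²·s⁻²·K⁻¹] · [kg] = kg·m²·s⁻²·K⁻¹.
Each option:
  (A) [m²] · [kg·m⁻¹·s⁻²] = kg·m·s⁻²
  (B) [s⁻¹] · [kg·m²·s⁻¹] = kg·m²·s⁻²
  (C) [power] = kg·m²·s⁻³
  (D) [molar heat capacity] = kg·m²·s⁻²·K⁻¹·mol⁻¹
  (E) kg·m²·s⁻²·K⁻¹  ← same
Only (E) matches kg·m²·s⁻²·K⁻¹.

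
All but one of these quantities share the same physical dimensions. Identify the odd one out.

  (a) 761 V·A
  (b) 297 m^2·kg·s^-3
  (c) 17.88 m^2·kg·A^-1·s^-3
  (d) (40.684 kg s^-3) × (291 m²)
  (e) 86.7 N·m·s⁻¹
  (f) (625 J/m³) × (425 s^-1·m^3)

Dimensions:
  (a) V·A = J·C⁻¹·A = kg·m²·s⁻³
  (b) kg·m²·s⁻³
  (c) kg·m²·s⁻³·A⁻¹
  (d) [kg·s⁻³] · [m²] = kg·m²·s⁻³
  (e) N·m·s⁻¹ = kg·m·s⁻²·m·s⁻¹ = kg·m²·s⁻³
  (f) [kg·m⁻¹·s⁻²] · [m³·s⁻¹] = kg·m²·s⁻³
All reduce to kg·m²·s⁻³ except (c), which is kg·m²·s⁻³·A⁻¹.

(c)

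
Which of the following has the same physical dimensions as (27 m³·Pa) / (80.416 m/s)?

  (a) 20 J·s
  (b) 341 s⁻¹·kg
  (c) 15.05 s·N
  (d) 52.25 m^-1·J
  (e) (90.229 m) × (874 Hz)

Reference: [kg·m²·s⁻²] / [m·s⁻¹] = kg·m·s⁻¹.
Each option:
  (a) J·s = N·m·s = kg·m²·s⁻¹
  (b) kg·s⁻¹
  (c) N·s = kg·m·s⁻²·s = kg·m·s⁻¹  ← same
  (d) J·m⁻¹ = N·m·m⁻¹ = kg·m·s⁻²
  (e) [m] · [s⁻¹] = m·s⁻¹
Only (c) matches kg·m·s⁻¹.

(c)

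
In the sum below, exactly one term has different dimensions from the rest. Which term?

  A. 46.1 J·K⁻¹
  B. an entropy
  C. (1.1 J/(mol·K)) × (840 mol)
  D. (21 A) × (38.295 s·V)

D.

Reduce each to base SI dimensions:
  A. J·K⁻¹ = N·m·K⁻¹ = kg·m²·s⁻²·K⁻¹
  B. [entropy] = kg·m²·s⁻²·K⁻¹
  C. [kg·m²·s⁻²·K⁻¹·mol⁻¹] · [mol] = kg·m²·s⁻²·K⁻¹
  D. [A] · [kg·m²·s⁻²·A⁻¹] = kg·m²·s⁻²
All reduce to kg·m²·s⁻²·K⁻¹ except D., which is kg·m²·s⁻².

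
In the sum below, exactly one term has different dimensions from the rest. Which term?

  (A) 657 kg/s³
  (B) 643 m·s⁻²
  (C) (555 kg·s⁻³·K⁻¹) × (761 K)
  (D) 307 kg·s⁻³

Expand each in SI base units:
  (A) kg·s⁻³
  (B) m·s⁻²
  (C) [kg·s⁻³·K⁻¹] · [K] = kg·s⁻³
  (D) kg·s⁻³
All reduce to kg·s⁻³ except (B), which is m·s⁻².

(B)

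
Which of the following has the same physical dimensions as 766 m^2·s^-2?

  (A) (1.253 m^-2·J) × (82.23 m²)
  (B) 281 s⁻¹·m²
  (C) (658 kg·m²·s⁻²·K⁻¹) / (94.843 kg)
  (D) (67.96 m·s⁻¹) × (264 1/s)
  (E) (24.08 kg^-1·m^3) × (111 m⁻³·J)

(E)

Reference: m²·s⁻².
Each option:
  (A) [kg·s⁻²] · [m²] = kg·m²·s⁻²
  (B) m²·s⁻¹
  (C) [kg·m²·s⁻²·K⁻¹] / [kg] = m²·s⁻²·K⁻¹
  (D) [m·s⁻¹] · [s⁻¹] = m·s⁻²
  (E) [kg⁻¹·m³] · [kg·m⁻¹·s⁻²] = m²·s⁻²  ← same
Only (E) matches m²·s⁻².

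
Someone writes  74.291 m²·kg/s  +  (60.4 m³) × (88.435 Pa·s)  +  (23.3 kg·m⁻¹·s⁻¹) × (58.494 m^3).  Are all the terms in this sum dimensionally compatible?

Yes

Reduce each to base SI dimensions:
  74.291 m²·kg/s:  kg·m²·s⁻¹
  (60.4 m³) × (88.435 Pa·s):  [m³] · [kg·m⁻¹·s⁻¹] = kg·m²·s⁻¹
  (23.3 kg·m⁻¹·s⁻¹) × (58.494 m^3):  [kg·m⁻¹·s⁻¹] · [m³] = kg·m²·s⁻¹
Every term reduces to kg·m²·s⁻¹.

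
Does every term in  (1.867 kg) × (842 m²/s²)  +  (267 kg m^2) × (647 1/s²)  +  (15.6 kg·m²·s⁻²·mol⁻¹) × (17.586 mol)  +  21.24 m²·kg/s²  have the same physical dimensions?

Yes

Work out the base dimensions of each:
  (1.867 kg) × (842 m²/s²):  [kg] · [m²·s⁻²] = kg·m²·s⁻²
  (267 kg m^2) × (647 1/s²):  [kg·m²] · [s⁻²] = kg·m²·s⁻²
  (15.6 kg·m²·s⁻²·mol⁻¹) × (17.586 mol):  [kg·m²·s⁻²·mol⁻¹] · [mol] = kg·m²·s⁻²
  21.24 m²·kg/s²:  kg·m²·s⁻²
Every term reduces to kg·m²·s⁻².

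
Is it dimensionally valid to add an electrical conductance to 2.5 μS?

Reduce each to base SI dimensions:
  an electrical conductance:  [electrical conductance] = kg⁻¹·m⁻²·s³·A²
  2.5 μS:  S = Ω⁻¹ = kg⁻¹·m⁻²·s³·A²
Both are kg⁻¹·m⁻²·s³·A², so they have the same dimensions and can be added.

Yes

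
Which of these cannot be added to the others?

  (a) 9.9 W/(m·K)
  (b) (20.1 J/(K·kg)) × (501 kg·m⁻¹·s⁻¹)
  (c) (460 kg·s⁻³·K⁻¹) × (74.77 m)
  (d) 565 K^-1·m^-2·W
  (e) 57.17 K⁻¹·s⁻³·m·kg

(d)

In SI base units:
  (a) W·m⁻¹·K⁻¹ = J·s⁻¹·m⁻¹·K⁻¹ = kg·m·s⁻³·K⁻¹
  (b) [m²·s⁻²·K⁻¹] · [kg·m⁻¹·s⁻¹] = kg·m·s⁻³·K⁻¹
  (c) [kg·s⁻³·K⁻¹] · [m] = kg·m·s⁻³·K⁻¹
  (d) W·m⁻²·K⁻¹ = J·s⁻¹·m⁻²·K⁻¹ = kg·s⁻³·K⁻¹
  (e) kg·m·s⁻³·K⁻¹
All reduce to kg·m·s⁻³·K⁻¹ except (d), which is kg·s⁻³·K⁻¹.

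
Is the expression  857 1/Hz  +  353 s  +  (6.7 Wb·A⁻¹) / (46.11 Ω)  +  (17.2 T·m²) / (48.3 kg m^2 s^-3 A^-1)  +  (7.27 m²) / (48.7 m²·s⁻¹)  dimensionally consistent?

Yes

Dimensions:
  857 1/Hz:  Hz⁻¹ = (s⁻¹)⁻¹ = s
  353 s:  s
  (6.7 Wb·A⁻¹) / (46.11 Ω):  [kg·m²·s⁻²·A⁻²] / [kg·m²·s⁻³·A⁻²] = s
  (17.2 T·m²) / (48.3 kg m^2 s^-3 A^-1):  [kg·m²·s⁻²·A⁻¹] / [kg·m²·s⁻³·A⁻¹] = s
  (7.27 m²) / (48.7 m²·s⁻¹):  [m²] / [m²·s⁻¹] = s
Every term reduces to s.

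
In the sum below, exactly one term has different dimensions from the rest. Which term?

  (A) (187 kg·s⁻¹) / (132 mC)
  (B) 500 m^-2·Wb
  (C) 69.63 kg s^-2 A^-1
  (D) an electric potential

(D)

Work out the base dimensions of each:
  (A) [kg·s⁻¹] / [s·A] = kg·s⁻²·A⁻¹
  (B) Wb·m⁻² = V·s·m⁻² = kg·s⁻²·A⁻¹
  (C) kg·s⁻²·A⁻¹
  (D) [electric potential] = kg·m²·s⁻³·A⁻¹
All reduce to kg·s⁻²·A⁻¹ except (D), which is kg·m²·s⁻³·A⁻¹.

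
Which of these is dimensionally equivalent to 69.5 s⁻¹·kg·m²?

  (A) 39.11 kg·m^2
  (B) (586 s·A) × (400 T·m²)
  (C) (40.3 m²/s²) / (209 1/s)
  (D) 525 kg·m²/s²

Reference: kg·m²·s⁻¹.
Each option:
  (A) kg·m²
  (B) [s·A] · [kg·m²·s⁻²·A⁻¹] = kg·m²·s⁻¹  ← same
  (C) [m²·s⁻²] / [s⁻¹] = m²·s⁻¹
  (D) kg·m²·s⁻²
Only (B) matches kg·m²·s⁻¹.

(B)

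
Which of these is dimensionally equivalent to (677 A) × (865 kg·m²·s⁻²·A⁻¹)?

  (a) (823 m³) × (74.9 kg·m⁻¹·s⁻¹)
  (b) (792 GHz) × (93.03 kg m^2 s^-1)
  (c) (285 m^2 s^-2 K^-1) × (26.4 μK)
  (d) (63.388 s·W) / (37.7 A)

Reference: [A] · [kg·m²·s⁻²·A⁻¹] = kg·m²·s⁻².
Each option:
  (a) [m³] · [kg·m⁻¹·s⁻¹] = kg·m²·s⁻¹
  (b) [s⁻¹] · [kg·m²·s⁻¹] = kg·m²·s⁻²  ← same
  (c) [m²·s⁻²·K⁻¹] · [K] = m²·s⁻²
  (d) [kg·m²·s⁻²] / [A] = kg·m²·s⁻²·A⁻¹
Only (b) matches kg·m²·s⁻².

(b)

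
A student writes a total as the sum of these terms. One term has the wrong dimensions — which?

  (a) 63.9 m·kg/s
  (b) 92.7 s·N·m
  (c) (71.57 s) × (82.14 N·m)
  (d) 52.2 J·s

(a)

In SI base units:
  (a) kg·m·s⁻¹
  (b) N·m·s = kg·m·s⁻²·m·s = kg·m²·s⁻¹
  (c) [s] · [kg·m²·s⁻²] = kg·m²·s⁻¹
  (d) J·s = N·m·s = kg·m²·s⁻¹
All reduce to kg·m²·s⁻¹ except (a), which is kg·m·s⁻¹.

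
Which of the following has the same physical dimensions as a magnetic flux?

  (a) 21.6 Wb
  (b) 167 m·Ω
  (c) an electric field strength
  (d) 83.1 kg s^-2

Reference: [magnetic flux] = kg·m²·s⁻²·A⁻¹.
Each option:
  (a) Wb = V·s = kg·m²·s⁻²·A⁻¹  ← same
  (b) Ω·m = V·A⁻¹·m = kg·m³·s⁻³·A⁻²
  (c) [electric field strength] = kg·m·s⁻³·A⁻¹
  (d) kg·s⁻²
Only (a) matches kg·m²·s⁻²·A⁻¹.

(a)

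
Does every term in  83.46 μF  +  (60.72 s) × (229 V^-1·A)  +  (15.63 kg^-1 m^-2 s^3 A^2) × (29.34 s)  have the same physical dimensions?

Work out the base dimensions of each:
  83.46 μF:  F = C·V⁻¹ = kg⁻¹·m⁻²·s⁴·A²
  (60.72 s) × (229 V^-1·A):  [s] · [kg⁻¹·m⁻²·s³·A²] = kg⁻¹·m⁻²·s⁴·A²
  (15.63 kg^-1 m^-2 s^3 A^2) × (29.34 s):  [kg⁻¹·m⁻²·s³·A²] · [s] = kg⁻¹·m⁻²·s⁴·A²
Every term reduces to kg⁻¹·m⁻²·s⁴·A².

Yes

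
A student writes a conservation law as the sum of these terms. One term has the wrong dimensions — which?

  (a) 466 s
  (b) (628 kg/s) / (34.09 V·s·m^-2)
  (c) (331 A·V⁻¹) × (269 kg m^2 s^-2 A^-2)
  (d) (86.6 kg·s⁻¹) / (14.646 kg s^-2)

(b)

In SI base units:
  (a) s
  (b) [kg·s⁻¹] / [kg·s⁻²·A⁻¹] = s·A
  (c) [kg⁻¹·m⁻²·s³·A²] · [kg·m²·s⁻²·A⁻²] = s
  (d) [kg·s⁻¹] / [kg·s⁻²] = s
All reduce to s except (b), which is s·A.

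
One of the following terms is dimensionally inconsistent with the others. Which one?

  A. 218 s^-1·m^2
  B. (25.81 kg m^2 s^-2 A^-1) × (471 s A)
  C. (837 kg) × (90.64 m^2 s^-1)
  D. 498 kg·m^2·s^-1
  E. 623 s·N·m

A.

Work out the base dimensions of each:
  A. m²·s⁻¹
  B. [kg·m²·s⁻²·A⁻¹] · [s·A] = kg·m²·s⁻¹
  C. [kg] · [m²·s⁻¹] = kg·m²·s⁻¹
  D. kg·m²·s⁻¹
  E. N·m·s = kg·m·s⁻²·m·s = kg·m²·s⁻¹
All reduce to kg·m²·s⁻¹ except A., which is m²·s⁻¹.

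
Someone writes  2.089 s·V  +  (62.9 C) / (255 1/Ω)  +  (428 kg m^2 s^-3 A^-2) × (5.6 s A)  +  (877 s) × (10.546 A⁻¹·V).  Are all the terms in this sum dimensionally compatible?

Dimensions:
  2.089 s·V:  V·s = J·C⁻¹·s = kg·m²·s⁻²·A⁻¹
  (62.9 C) / (255 1/Ω):  [s·A] / [kg⁻¹·m⁻²·s³·A²] = kg·m²·s⁻²·A⁻¹
  (428 kg m^2 s^-3 A^-2) × (5.6 s A):  [kg·m²·s⁻³·A⁻²] · [s·A] = kg·m²·s⁻²·A⁻¹
  (877 s) × (10.546 A⁻¹·V):  [s] · [kg·m²·s⁻³·A⁻²] = kg·m²·s⁻²·A⁻²
The terms do not share a single dimension (kg·m²·s⁻²·A⁻² vs kg·m²·s⁻²·A⁻¹).

No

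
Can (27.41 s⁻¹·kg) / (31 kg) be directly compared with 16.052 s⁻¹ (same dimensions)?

Yes

Dimensions:
  (27.41 s⁻¹·kg) / (31 kg):  [kg·s⁻¹] / [kg] = s⁻¹
  16.052 s⁻¹:  s⁻¹
Both are s⁻¹, so they have the same dimensions and can be added.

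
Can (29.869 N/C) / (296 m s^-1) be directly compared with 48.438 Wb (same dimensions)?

No

Reduce each to base SI dimensions:
  (29.869 N/C) / (296 m s^-1):  [kg·m·s⁻³·A⁻¹] / [m·s⁻¹] = kg·s⁻²·A⁻¹
  48.438 Wb:  Wb = V·s = kg·m²·s⁻²·A⁻¹
kg·s⁻²·A⁻¹ ≠ kg·m²·s⁻²·A⁻¹, so they cannot be added.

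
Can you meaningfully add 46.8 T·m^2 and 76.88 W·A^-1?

No

Work out the base dimensions of each:
  46.8 T·m^2:  T·m² = Wb·m⁻²·m² = kg·m²·s⁻²·A⁻¹
  76.88 W·A^-1:  W·A⁻¹ = J·s⁻¹·A⁻¹ = kg·m²·s⁻³·A⁻¹
kg·m²·s⁻²·A⁻¹ ≠ kg·m²·s⁻³·A⁻¹, so they cannot be added.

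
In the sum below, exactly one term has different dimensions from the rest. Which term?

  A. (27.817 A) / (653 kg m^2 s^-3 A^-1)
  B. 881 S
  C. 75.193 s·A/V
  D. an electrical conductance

C.

In SI base units:
  A. [A] / [kg·m²·s⁻³·A⁻¹] = kg⁻¹·m⁻²·s³·A²
  B. S = Ω⁻¹ = kg⁻¹·m⁻²·s³·A²
  C. A·s·V⁻¹ = A·s·(J·C⁻¹)⁻¹ = kg⁻¹·m⁻²·s⁴·A²
  D. [electrical conductance] = kg⁻¹·m⁻²·s³·A²
All reduce to kg⁻¹·m⁻²·s³·A² except C., which is kg⁻¹·m⁻²·s⁴·A².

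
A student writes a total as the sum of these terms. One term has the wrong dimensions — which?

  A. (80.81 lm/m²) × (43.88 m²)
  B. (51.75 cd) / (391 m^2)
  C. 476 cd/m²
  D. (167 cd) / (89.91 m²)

A.

Dimensions:
  A. [m⁻²·cd] · [m²] = cd
  B. [cd] / [m²] = m⁻²·cd
  C. cd·m⁻² = m⁻²·cd
  D. [cd] / [m²] = m⁻²·cd
All reduce to m⁻²·cd except A., which is cd.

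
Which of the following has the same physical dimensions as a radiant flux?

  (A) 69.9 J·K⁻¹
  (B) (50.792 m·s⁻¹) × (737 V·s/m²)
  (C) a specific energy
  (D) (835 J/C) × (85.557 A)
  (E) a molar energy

Reference: [radiant flux] = kg·m²·s⁻³.
Each option:
  (A) J·K⁻¹ = N·m·K⁻¹ = kg·m²·s⁻²·K⁻¹
  (B) [m·s⁻¹] · [kg·s⁻²·A⁻¹] = kg·m·s⁻³·A⁻¹
  (C) [specific energy] = m²·s⁻²
  (D) [kg·m²·s⁻³·A⁻¹] · [A] = kg·m²·s⁻³  ← same
  (E) [molar energy] = kg·m²·s⁻²·mol⁻¹
Only (D) matches kg·m²·s⁻³.

(D)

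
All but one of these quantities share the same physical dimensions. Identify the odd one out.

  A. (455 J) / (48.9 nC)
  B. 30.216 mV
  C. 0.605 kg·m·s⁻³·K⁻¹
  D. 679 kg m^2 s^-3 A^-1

C.

Work out the base dimensions of each:
  A. [kg·m²·s⁻²] / [s·A] = kg·m²·s⁻³·A⁻¹
  B. V = J·C⁻¹ = kg·m²·s⁻³·A⁻¹
  C. kg·m·s⁻³·K⁻¹
  D. kg·m²·s⁻³·A⁻¹
All reduce to kg·m²·s⁻³·A⁻¹ except C., which is kg·m·s⁻³·K⁻¹.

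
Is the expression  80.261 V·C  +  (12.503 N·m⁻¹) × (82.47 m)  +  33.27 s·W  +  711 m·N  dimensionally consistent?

Expand each in SI base units:
  80.261 V·C:  C·V = s·A·J·C⁻¹ = kg·m²·s⁻²
  (12.503 N·m⁻¹) × (82.47 m):  [kg·s⁻²] · [m] = kg·m·s⁻²
  33.27 s·W:  W·s = J·s⁻¹·s = kg·m²·s⁻²
  711 m·N:  N·m = kg·m·s⁻²·m = kg·m²·s⁻²
The terms do not share a single dimension (kg·m²·s⁻² vs kg·m·s⁻²).

No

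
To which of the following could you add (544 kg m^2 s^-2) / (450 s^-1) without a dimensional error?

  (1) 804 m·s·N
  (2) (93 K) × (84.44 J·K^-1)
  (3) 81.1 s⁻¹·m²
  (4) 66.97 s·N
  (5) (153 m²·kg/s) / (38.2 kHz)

Reference: [kg·m²·s⁻²] / [s⁻¹] = kg·m²·s⁻¹.
Each option:
  (1) N·m·s = kg·m·s⁻²·m·s = kg·m²·s⁻¹  ← same
  (2) [K] · [kg·m²·s⁻²·K⁻¹] = kg·m²·s⁻²
  (3) m²·s⁻¹
  (4) N·s = kg·m·s⁻²·s = kg·m·s⁻¹
  (5) [kg·m²·s⁻¹] / [s⁻¹] = kg·m²
Only (1) matches kg·m²·s⁻¹.

(1)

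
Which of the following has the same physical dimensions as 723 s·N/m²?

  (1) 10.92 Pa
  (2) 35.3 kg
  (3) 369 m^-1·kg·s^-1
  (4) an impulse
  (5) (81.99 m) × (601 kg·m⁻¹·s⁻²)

(3)

Reference: N·s·m⁻² = kg·m·s⁻²·s·m⁻² = kg·m⁻¹·s⁻¹.
Each option:
  (1) Pa = N·m⁻² = kg·m⁻¹·s⁻²
  (2) kg
  (3) kg·m⁻¹·s⁻¹  ← same
  (4) [impulse] = kg·m·s⁻¹
  (5) [m] · [kg·m⁻¹·s⁻²] = kg·s⁻²
Only (3) matches kg·m⁻¹·s⁻¹.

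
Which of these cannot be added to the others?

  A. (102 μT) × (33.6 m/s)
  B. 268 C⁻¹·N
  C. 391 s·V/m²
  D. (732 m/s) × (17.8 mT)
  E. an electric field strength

Work out the base dimensions of each:
  A. [kg·s⁻²·A⁻¹] · [m·s⁻¹] = kg·m·s⁻³·A⁻¹
  B. N·C⁻¹ = kg·m·s⁻²·(s·A)⁻¹ = kg·m·s⁻³·A⁻¹
  C. V·s·m⁻² = J·C⁻¹·s·m⁻² = kg·s⁻²·A⁻¹
  D. [m·s⁻¹] · [kg·s⁻²·A⁻¹] = kg·m·s⁻³·A⁻¹
  E. [electric field strength] = kg·m·s⁻³·A⁻¹
All reduce to kg·m·s⁻³·A⁻¹ except C., which is kg·s⁻²·A⁻¹.

C.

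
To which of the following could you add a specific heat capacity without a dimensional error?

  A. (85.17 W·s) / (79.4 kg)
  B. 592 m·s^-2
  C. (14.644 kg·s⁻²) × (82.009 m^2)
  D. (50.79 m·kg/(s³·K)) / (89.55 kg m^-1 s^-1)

Reference: [specific heat capacity] = m²·s⁻²·K⁻¹.
Each option:
  A. [kg·m²·s⁻²] / [kg] = m²·s⁻²
  B. m·s⁻²
  C. [kg·s⁻²] · [m²] = kg·m²·s⁻²
  D. [kg·m·s⁻³·K⁻¹] / [kg·m⁻¹·s⁻¹] = m²·s⁻²·K⁻¹  ← same
Only D. matches m²·s⁻²·K⁻¹.

D.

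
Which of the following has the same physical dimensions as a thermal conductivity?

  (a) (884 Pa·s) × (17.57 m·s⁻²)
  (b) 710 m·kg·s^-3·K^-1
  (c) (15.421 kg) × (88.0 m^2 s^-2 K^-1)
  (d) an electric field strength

Reference: [thermal conductivity] = kg·m·s⁻³·K⁻¹.
Each option:
  (a) [kg·m⁻¹·s⁻¹] · [m·s⁻²] = kg·s⁻³
  (b) kg·m·s⁻³·K⁻¹  ← same
  (c) [kg] · [m²·s⁻²·K⁻¹] = kg·m²·s⁻²·K⁻¹
  (d) [electric field strength] = kg·m·s⁻³·A⁻¹
Only (b) matches kg·m·s⁻³·K⁻¹.

(b)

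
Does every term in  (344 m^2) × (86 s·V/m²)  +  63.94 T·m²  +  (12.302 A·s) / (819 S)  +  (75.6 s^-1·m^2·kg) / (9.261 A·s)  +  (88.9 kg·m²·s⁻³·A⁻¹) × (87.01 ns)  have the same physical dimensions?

Yes

Expand each in SI base units:
  (344 m^2) × (86 s·V/m²):  [m²] · [kg·s⁻²·A⁻¹] = kg·m²·s⁻²·A⁻¹
  63.94 T·m²:  T·m² = Wb·m⁻²·m² = kg·m²·s⁻²·A⁻¹
  (12.302 A·s) / (819 S):  [s·A] / [kg⁻¹·m⁻²·s³·A²] = kg·m²·s⁻²·A⁻¹
  (75.6 s^-1·m^2·kg) / (9.261 A·s):  [kg·m²·s⁻¹] / [s·A] = kg·m²·s⁻²·A⁻¹
  (88.9 kg·m²·s⁻³·A⁻¹) × (87.01 ns):  [kg·m²·s⁻³·A⁻¹] · [s] = kg·m²·s⁻²·A⁻¹
Every term reduces to kg·m²·s⁻²·A⁻¹.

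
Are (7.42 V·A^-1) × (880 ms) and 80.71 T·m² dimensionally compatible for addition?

No

Dimensions:
  (7.42 V·A^-1) × (880 ms):  [kg·m²·s⁻³·A⁻²] · [s] = kg·m²·s⁻²·A⁻²
  80.71 T·m²:  T·m² = Wb·m⁻²·m² = kg·m²·s⁻²·A⁻¹
kg·m²·s⁻²·A⁻² ≠ kg·m²·s⁻²·A⁻¹, so they cannot be added.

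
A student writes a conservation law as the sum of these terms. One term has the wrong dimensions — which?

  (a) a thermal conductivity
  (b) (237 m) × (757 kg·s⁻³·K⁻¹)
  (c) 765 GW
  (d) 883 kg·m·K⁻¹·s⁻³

In SI base units:
  (a) [thermal conductivity] = kg·m·s⁻³·K⁻¹
  (b) [m] · [kg·s⁻³·K⁻¹] = kg·m·s⁻³·K⁻¹
  (c) W = J·s⁻¹ = kg·m²·s⁻³
  (d) kg·m·s⁻³·K⁻¹
All reduce to kg·m·s⁻³·K⁻¹ except (c), which is kg·m²·s⁻³.

(c)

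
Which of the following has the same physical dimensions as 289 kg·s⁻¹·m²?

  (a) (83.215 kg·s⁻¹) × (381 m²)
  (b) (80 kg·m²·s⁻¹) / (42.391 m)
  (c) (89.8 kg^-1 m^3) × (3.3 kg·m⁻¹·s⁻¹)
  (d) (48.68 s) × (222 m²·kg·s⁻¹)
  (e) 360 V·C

(a)

Reference: kg·m²·s⁻¹.
Each option:
  (a) [kg·s⁻¹] · [m²] = kg·m²·s⁻¹  ← same
  (b) [kg·m²·s⁻¹] / [m] = kg·m·s⁻¹
  (c) [kg⁻¹·m³] · [kg·m⁻¹·s⁻¹] = m²·s⁻¹
  (d) [s] · [kg·m²·s⁻¹] = kg·m²
  (e) C·V = s·A·J·C⁻¹ = kg·m²·s⁻²
Only (a) matches kg·m²·s⁻¹.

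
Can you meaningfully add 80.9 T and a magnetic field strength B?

Work out the base dimensions of each:
  80.9 T:  T = Wb·m⁻² = kg·s⁻²·A⁻¹
  a magnetic field strength B:  [magnetic field strength B] = kg·s⁻²·A⁻¹
Both are kg·s⁻²·A⁻¹, so they have the same dimensions and can be added.

Yes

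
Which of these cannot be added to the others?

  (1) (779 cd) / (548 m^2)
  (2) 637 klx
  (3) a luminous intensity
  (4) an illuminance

(3)

Reduce each to base SI dimensions:
  (1) [cd] / [m²] = m⁻²·cd
  (2) lx = lm·m⁻² = m⁻²·cd
  (3) [luminous intensity] = cd
  (4) [illuminance] = m⁻²·cd
All reduce to m⁻²·cd except (3), which is cd.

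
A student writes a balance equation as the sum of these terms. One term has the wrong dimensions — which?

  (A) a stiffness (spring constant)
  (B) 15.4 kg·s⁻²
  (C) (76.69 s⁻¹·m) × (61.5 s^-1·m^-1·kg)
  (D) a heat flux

(D)

Work out the base dimensions of each:
  (A) [stiffness (spring constant)] = kg·s⁻²
  (B) kg·s⁻²
  (C) [m·s⁻¹] · [kg·m⁻¹·s⁻¹] = kg·s⁻²
  (D) [heat flux] = kg·s⁻³
All reduce to kg·s⁻² except (D), which is kg·s⁻³.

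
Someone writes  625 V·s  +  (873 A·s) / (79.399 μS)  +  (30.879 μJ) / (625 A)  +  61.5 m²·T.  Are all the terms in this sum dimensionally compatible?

Expand each in SI base units:
  625 V·s:  V·s = J·C⁻¹·s = kg·m²·s⁻²·A⁻¹
  (873 A·s) / (79.399 μS):  [s·A] / [kg⁻¹·m⁻²·s³·A²] = kg·m²·s⁻²·A⁻¹
  (30.879 μJ) / (625 A):  [kg·m²·s⁻²] / [A] = kg·m²·s⁻²·A⁻¹
  61.5 m²·T:  T·m² = Wb·m⁻²·m² = kg·m²·s⁻²·A⁻¹
Every term reduces to kg·m²·s⁻²·A⁻¹.

Yes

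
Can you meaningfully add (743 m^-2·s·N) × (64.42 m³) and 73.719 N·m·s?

Expand each in SI base units:
  (743 m^-2·s·N) × (64.42 m³):  [kg·m⁻¹·s⁻¹] · [m³] = kg·m²·s⁻¹
  73.719 N·m·s:  N·m·s = kg·m·s⁻²·m·s = kg·m²·s⁻¹
Both are kg·m²·s⁻¹, so they have the same dimensions and can be added.

Yes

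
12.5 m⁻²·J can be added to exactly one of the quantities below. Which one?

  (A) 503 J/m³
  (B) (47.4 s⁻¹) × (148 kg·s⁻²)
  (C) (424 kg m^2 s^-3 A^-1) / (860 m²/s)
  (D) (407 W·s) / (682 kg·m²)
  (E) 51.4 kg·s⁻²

(E)

Reference: J·m⁻² = N·m·m⁻² = kg·s⁻².
Each option:
  (A) J·m⁻³ = N·m·m⁻³ = kg·m⁻¹·s⁻²
  (B) [s⁻¹] · [kg·s⁻²] = kg·s⁻³
  (C) [kg·m²·s⁻³·A⁻¹] / [m²·s⁻¹] = kg·s⁻²·A⁻¹
  (D) [kg·m²·s⁻²] / [kg·m²] = s⁻²
  (E) kg·s⁻²  ← same
Only (E) matches kg·s⁻².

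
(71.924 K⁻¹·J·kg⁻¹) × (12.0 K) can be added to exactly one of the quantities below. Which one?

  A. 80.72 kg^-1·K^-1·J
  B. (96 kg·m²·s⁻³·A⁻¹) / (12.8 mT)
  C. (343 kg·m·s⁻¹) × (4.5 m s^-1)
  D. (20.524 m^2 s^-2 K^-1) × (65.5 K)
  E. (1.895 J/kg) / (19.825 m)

Reference: [m²·s⁻²·K⁻¹] · [K] = m²·s⁻².
Each option:
  A. J·kg⁻¹·K⁻¹ = N·m·kg⁻¹·K⁻¹ = m²·s⁻²·K⁻¹
  B. [kg·m²·s⁻³·A⁻¹] / [kg·s⁻²·A⁻¹] = m²·s⁻¹
  C. [kg·m·s⁻¹] · [m·s⁻¹] = kg·m²·s⁻²
  D. [m²·s⁻²·K⁻¹] · [K] = m²·s⁻²  ← same
  E. [m²·s⁻²] / [m] = m·s⁻²
Only D. matches m²·s⁻².

D.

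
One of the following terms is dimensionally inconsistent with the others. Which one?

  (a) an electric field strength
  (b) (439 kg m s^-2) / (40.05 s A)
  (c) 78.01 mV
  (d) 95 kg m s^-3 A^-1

(c)

Expand each in SI base units:
  (a) [electric field strength] = kg·m·s⁻³·A⁻¹
  (b) [kg·m·s⁻²] / [s·A] = kg·m·s⁻³·A⁻¹
  (c) V = J·C⁻¹ = kg·m²·s⁻³·A⁻¹
  (d) kg·m·s⁻³·A⁻¹
All reduce to kg·m·s⁻³·A⁻¹ except (c), which is kg·m²·s⁻³·A⁻¹.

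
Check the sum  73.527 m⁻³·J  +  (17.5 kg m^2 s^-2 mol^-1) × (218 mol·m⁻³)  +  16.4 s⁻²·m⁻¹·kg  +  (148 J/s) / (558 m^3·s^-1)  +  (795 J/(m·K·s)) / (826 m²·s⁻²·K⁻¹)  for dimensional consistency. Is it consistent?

No

Expand each in SI base units:
  73.527 m⁻³·J:  J·m⁻³ = N·m·m⁻³ = kg·m⁻¹·s⁻²
  (17.5 kg m^2 s^-2 mol^-1) × (218 mol·m⁻³):  [kg·m²·s⁻²·mol⁻¹] · [m⁻³·mol] = kg·m⁻¹·s⁻²
  16.4 s⁻²·m⁻¹·kg:  kg·m⁻¹·s⁻²
  (148 J/s) / (558 m^3·s^-1):  [kg·m²·s⁻³] / [m³·s⁻¹] = kg·m⁻¹·s⁻²
  (795 J/(m·K·s)) / (826 m²·s⁻²·K⁻¹):  [kg·m·s⁻³·K⁻¹] / [m²·s⁻²·K⁻¹] = kg·m⁻¹·s⁻¹
The terms do not share a single dimension (kg·m⁻¹·s⁻² vs kg·m⁻¹·s⁻¹).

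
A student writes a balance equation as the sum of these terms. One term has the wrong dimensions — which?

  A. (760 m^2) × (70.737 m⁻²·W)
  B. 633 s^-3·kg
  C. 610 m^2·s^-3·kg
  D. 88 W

Reduce each to base SI dimensions:
  A. [m²] · [kg·s⁻³] = kg·m²·s⁻³
  B. kg·s⁻³
  C. kg·m²·s⁻³
  D. W = J·s⁻¹ = kg·m²·s⁻³
All reduce to kg·m²·s⁻³ except B., which is kg·s⁻³.

B.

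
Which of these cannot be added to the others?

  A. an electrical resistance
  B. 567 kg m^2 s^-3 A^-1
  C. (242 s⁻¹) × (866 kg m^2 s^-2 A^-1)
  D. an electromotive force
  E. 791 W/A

Work out the base dimensions of each:
  A. [electrical resistance] = kg·m²·s⁻³·A⁻²
  B. kg·m²·s⁻³·A⁻¹
  C. [s⁻¹] · [kg·m²·s⁻²·A⁻¹] = kg·m²·s⁻³·A⁻¹
  D. [electromotive force] = kg·m²·s⁻³·A⁻¹
  E. W·A⁻¹ = J·s⁻¹·A⁻¹ = kg·m²·s⁻³·A⁻¹
All reduce to kg·m²·s⁻³·A⁻¹ except A., which is kg·m²·s⁻³·A⁻².

A.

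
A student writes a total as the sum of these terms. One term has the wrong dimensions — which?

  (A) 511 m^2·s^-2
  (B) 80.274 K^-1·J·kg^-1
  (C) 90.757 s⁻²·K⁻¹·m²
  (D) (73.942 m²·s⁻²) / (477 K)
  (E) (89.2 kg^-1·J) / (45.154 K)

(A)

Reduce each to base SI dimensions:
  (A) m²·s⁻²
  (B) J·kg⁻¹·K⁻¹ = N·m·kg⁻¹·K⁻¹ = m²·s⁻²·K⁻¹
  (C) m²·s⁻²·K⁻¹
  (D) [m²·s⁻²] / [K] = m²·s⁻²·K⁻¹
  (E) [m²·s⁻²] / [K] = m²·s⁻²·K⁻¹
All reduce to m²·s⁻²·K⁻¹ except (A), which is m²·s⁻².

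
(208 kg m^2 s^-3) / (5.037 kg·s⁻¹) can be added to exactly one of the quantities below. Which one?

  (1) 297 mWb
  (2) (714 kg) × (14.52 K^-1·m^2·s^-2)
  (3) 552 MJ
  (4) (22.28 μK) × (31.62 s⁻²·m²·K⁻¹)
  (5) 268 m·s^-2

(4)

Reference: [kg·m²·s⁻³] / [kg·s⁻¹] = m²·s⁻².
Each option:
  (1) Wb = V·s = kg·m²·s⁻²·A⁻¹
  (2) [kg] · [m²·s⁻²·K⁻¹] = kg·m²·s⁻²·K⁻¹
  (3) J = N·m = kg·m²·s⁻²
  (4) [K] · [m²·s⁻²·K⁻¹] = m²·s⁻²  ← same
  (5) m·s⁻²
Only (4) matches m²·s⁻².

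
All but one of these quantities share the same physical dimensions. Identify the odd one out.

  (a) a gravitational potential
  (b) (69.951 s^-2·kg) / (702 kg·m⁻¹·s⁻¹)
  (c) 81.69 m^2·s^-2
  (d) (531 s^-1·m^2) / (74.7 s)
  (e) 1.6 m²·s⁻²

Dimensions:
  (a) [gravitational potential] = m²·s⁻²
  (b) [kg·s⁻²] / [kg·m⁻¹·s⁻¹] = m·s⁻¹
  (c) m²·s⁻²
  (d) [m²·s⁻¹] / [s] = m²·s⁻²
  (e) m²·s⁻²
All reduce to m²·s⁻² except (b), which is m·s⁻¹.

(b)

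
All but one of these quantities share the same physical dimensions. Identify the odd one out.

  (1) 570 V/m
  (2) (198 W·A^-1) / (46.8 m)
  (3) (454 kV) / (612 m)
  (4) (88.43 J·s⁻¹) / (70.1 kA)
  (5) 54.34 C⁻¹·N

Expand each in SI base units:
  (1) V·m⁻¹ = J·C⁻¹·m⁻¹ = kg·m·s⁻³·A⁻¹
  (2) [kg·m²·s⁻³·A⁻¹] / [m] = kg·m·s⁻³·A⁻¹
  (3) [kg·m²·s⁻³·A⁻¹] / [m] = kg·m·s⁻³·A⁻¹
  (4) [kg·m²·s⁻³] / [A] = kg·m²·s⁻³·A⁻¹
  (5) N·C⁻¹ = kg·m·s⁻²·(s·A)⁻¹ = kg·m·s⁻³·A⁻¹
All reduce to kg·m·s⁻³·A⁻¹ except (4), which is kg·m²·s⁻³·A⁻¹.

(4)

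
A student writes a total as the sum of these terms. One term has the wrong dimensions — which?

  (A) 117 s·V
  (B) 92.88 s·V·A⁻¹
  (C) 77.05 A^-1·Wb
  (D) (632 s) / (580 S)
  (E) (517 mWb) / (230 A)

(A)

Reduce each to base SI dimensions:
  (A) V·s = J·C⁻¹·s = kg·m²·s⁻²·A⁻¹
  (B) V·s·A⁻¹ = J·C⁻¹·s·A⁻¹ = kg·m²·s⁻²·A⁻²
  (C) Wb·A⁻¹ = V·s·A⁻¹ = kg·m²·s⁻²·A⁻²
  (D) [s] / [kg⁻¹·m⁻²·s³·A²] = kg·m²·s⁻²·A⁻²
  (E) [kg·m²·s⁻²·A⁻¹] / [A] = kg·m²·s⁻²·A⁻²
All reduce to kg·m²·s⁻²·A⁻² except (A), which is kg·m²·s⁻²·A⁻¹.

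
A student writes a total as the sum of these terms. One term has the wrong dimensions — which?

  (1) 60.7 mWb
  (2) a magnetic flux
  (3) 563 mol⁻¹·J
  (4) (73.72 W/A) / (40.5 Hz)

(3)

In SI base units:
  (1) Wb = V·s = kg·m²·s⁻²·A⁻¹
  (2) [magnetic flux] = kg·m²·s⁻²·A⁻¹
  (3) J·mol⁻¹ = N·m·mol⁻¹ = kg·m²·s⁻²·mol⁻¹
  (4) [kg·m²·s⁻³·A⁻¹] / [s⁻¹] = kg·m²·s⁻²·A⁻¹
All reduce to kg·m²·s⁻²·A⁻¹ except (3), which is kg·m²·s⁻²·mol⁻¹.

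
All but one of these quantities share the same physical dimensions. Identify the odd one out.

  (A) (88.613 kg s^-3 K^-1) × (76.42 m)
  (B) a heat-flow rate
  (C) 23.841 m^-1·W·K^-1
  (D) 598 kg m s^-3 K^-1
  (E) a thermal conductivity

Expand each in SI base units:
  (A) [kg·s⁻³·K⁻¹] · [m] = kg·m·s⁻³·K⁻¹
  (B) [heat-flow rate] = kg·m²·s⁻³
  (C) W·m⁻¹·K⁻¹ = J·s⁻¹·m⁻¹·K⁻¹ = kg·m·s⁻³·K⁻¹
  (D) kg·m·s⁻³·K⁻¹
  (E) [thermal conductivity] = kg·m·s⁻³·K⁻¹
All reduce to kg·m·s⁻³·K⁻¹ except (B), which is kg·m²·s⁻³.

(B)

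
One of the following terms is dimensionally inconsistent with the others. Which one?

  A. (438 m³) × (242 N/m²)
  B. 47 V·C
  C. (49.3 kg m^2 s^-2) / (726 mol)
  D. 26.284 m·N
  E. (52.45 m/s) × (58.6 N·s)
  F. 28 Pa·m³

Work out the base dimensions of each:
  A. [m³] · [kg·m⁻¹·s⁻²] = kg·m²·s⁻²
  B. C·V = s·A·J·C⁻¹ = kg·m²·s⁻²
  C. [kg·m²·s⁻²] / [mol] = kg·m²·s⁻²·mol⁻¹
  D. N·m = kg·m·s⁻²·m = kg·m²·s⁻²
  E. [m·s⁻¹] · [kg·m·s⁻¹] = kg·m²·s⁻²
  F. Pa·m³ = N·m⁻²·m³ = kg·m²·s⁻²
All reduce to kg·m²·s⁻² except C., which is kg·m²·s⁻²·mol⁻¹.

C.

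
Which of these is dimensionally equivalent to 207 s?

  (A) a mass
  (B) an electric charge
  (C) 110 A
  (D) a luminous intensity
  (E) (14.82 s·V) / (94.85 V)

(E)

Reference: s.
Each option:
  (A) [mass] = kg
  (B) [electric charge] = s·A
  (C) A
  (D) [luminous intensity] = cd
  (E) [kg·m²·s⁻²·A⁻¹] / [kg·m²·s⁻³·A⁻¹] = s  ← same
Only (E) matches s.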